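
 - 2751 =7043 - 9794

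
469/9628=469/9628 = 0.05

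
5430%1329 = 114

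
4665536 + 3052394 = 7717930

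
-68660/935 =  - 74 + 106/187 = - 73.43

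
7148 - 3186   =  3962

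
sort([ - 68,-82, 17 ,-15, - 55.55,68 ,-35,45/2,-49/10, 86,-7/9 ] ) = [-82, - 68, - 55.55,-35 , - 15,- 49/10, - 7/9,17, 45/2,68, 86 ] 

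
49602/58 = 855 + 6/29 = 855.21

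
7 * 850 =5950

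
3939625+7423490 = 11363115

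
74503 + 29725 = 104228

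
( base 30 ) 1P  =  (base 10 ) 55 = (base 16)37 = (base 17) 34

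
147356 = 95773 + 51583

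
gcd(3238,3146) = 2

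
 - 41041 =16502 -57543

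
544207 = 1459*373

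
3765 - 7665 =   -  3900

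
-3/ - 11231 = 3/11231=0.00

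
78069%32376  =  13317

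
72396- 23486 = 48910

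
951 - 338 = 613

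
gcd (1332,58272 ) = 12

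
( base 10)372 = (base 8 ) 564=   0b101110100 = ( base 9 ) 453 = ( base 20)ic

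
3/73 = 3/73 = 0.04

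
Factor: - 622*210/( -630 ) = 622/3 = 2^1*3^( - 1)*311^1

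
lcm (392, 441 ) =3528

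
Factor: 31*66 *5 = 10230 =2^1*3^1*5^1*11^1*31^1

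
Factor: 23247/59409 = 3^2*23^( - 1 ) = 9/23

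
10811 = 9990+821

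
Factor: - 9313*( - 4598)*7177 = 2^1 * 11^2*19^1 * 67^1*139^1 * 7177^1 = 307327565798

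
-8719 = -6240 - 2479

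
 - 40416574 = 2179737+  -42596311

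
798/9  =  266/3  =  88.67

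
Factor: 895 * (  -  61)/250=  - 2^( - 1 ) *5^( - 2)*61^1*179^1=-  10919/50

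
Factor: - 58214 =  - 2^1*13^1*2239^1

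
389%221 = 168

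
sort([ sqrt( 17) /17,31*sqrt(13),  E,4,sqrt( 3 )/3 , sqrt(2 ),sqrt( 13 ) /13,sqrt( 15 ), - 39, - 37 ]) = [ - 39, - 37, sqrt( 17)/17 , sqrt( 13 ) /13,sqrt( 3 ) /3,sqrt( 2 ),  E,sqrt( 15),4,31*sqrt( 13 ) ] 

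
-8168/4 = -2042 = - 2042.00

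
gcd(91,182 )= 91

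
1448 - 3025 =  - 1577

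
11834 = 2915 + 8919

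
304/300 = 76/75= 1.01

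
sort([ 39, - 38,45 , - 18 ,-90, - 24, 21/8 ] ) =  [- 90, - 38, -24, - 18,21/8, 39,45] 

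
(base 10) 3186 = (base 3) 11101000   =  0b110001110010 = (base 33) 2UI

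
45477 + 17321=62798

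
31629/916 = 31629/916 = 34.53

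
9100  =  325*28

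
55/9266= 55/9266 =0.01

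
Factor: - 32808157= - 83^1*277^1*1427^1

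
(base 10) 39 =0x27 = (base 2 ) 100111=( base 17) 25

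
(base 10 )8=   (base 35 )8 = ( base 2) 1000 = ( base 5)13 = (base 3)22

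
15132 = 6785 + 8347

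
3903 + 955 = 4858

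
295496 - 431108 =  - 135612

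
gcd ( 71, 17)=1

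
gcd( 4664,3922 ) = 106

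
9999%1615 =309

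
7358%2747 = 1864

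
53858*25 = 1346450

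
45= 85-40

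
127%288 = 127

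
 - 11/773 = -11/773 = - 0.01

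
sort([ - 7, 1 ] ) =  [-7,1]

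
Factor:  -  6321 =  - 3^1*7^2* 43^1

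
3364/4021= 3364/4021 = 0.84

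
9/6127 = 9/6127 = 0.00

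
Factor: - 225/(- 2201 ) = 3^2 *5^2 * 31^( - 1)*71^(  -  1 )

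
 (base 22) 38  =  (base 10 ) 74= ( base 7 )134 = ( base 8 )112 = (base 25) 2O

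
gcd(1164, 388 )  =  388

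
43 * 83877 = 3606711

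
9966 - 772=9194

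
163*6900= 1124700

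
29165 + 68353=97518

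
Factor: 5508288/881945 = 2^6*3^2 *5^ ( - 1)*73^1 * 131^1* 176389^ ( - 1)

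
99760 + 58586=158346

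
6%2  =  0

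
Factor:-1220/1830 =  - 2/3 = -2^1*3^( - 1 )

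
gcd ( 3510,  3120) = 390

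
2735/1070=547/214 = 2.56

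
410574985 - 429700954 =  - 19125969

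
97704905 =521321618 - 423616713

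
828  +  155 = 983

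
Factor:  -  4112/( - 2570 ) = 8/5=2^3*5^ (-1 )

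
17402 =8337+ 9065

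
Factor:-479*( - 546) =261534=2^1*3^1*7^1*13^1*479^1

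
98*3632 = 355936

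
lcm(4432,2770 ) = 22160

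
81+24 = 105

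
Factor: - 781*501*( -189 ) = 73952109 = 3^4*7^1 *11^1*71^1 * 167^1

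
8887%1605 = 862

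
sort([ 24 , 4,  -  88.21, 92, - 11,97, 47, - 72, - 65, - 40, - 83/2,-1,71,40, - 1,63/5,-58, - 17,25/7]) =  [-88.21, - 72 , - 65,-58 ,  -  83/2, - 40, -17,  -  11,-1, - 1, 25/7, 4,63/5 , 24 , 40,47,71, 92 , 97]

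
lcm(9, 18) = 18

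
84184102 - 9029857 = 75154245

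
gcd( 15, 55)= 5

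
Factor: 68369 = 7^1*9767^1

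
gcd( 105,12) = 3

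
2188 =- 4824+7012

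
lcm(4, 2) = 4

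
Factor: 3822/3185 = 6/5 = 2^1*3^1*5^(-1)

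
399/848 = 399/848 = 0.47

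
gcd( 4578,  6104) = 1526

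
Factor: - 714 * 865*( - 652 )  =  2^3*3^1*5^1*7^1*17^1*163^1*173^1 = 402681720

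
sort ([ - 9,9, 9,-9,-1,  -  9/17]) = [ - 9,-9, - 1,-9/17, 9, 9 ] 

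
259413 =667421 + - 408008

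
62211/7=62211/7 = 8887.29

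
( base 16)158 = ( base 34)A4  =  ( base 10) 344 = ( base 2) 101011000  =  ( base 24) e8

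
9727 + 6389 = 16116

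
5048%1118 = 576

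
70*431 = 30170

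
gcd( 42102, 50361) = 3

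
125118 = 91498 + 33620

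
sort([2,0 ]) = [ 0,2]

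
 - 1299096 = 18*( - 72172) 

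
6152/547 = 6152/547 = 11.25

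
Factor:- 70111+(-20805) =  - 2^2* 7^1*17^1*191^1 = -  90916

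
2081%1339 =742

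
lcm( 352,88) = 352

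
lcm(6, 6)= 6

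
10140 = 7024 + 3116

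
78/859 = 78/859=0.09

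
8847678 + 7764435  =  16612113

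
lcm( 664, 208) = 17264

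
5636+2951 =8587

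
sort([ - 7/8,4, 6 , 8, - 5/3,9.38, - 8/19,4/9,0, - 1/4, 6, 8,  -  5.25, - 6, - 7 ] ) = [ - 7,-6, - 5.25, - 5/3, - 7/8, - 8/19, - 1/4 , 0 , 4/9,4, 6,6,8, 8,9.38] 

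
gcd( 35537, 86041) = 1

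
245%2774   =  245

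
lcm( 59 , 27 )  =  1593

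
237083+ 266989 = 504072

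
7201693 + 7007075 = 14208768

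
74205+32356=106561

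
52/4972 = 13/1243 = 0.01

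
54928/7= 7846+6/7=7846.86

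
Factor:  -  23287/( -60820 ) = 2^ ( - 2 )*5^(  -  1) * 11^1*29^1 *73^1*3041^( - 1 ) 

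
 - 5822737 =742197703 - 748020440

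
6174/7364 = 441/526= 0.84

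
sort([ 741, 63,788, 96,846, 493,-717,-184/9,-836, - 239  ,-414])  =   [-836,-717,- 414, - 239, - 184/9,63,96,493, 741,788,846]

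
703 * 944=663632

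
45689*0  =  0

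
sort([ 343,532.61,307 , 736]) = [ 307,343,532.61,  736] 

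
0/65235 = 0 = 0.00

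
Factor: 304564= 2^2 * 13^1 * 5857^1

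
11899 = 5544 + 6355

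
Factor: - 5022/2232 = -2^( - 2)*3^2= - 9/4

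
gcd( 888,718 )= 2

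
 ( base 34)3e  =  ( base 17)6E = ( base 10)116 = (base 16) 74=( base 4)1310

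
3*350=1050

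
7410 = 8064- 654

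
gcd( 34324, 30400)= 4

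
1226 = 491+735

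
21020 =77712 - 56692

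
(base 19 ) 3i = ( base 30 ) 2f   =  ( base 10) 75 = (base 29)2h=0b1001011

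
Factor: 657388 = 2^2*149^1*1103^1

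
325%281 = 44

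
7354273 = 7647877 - 293604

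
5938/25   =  237+13/25=237.52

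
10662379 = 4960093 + 5702286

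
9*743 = 6687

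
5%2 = 1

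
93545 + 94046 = 187591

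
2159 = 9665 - 7506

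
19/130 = 19/130 = 0.15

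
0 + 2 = 2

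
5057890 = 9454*535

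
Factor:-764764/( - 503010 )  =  382382/251505 =2^1*3^( - 7) * 5^( - 1 )*7^1 * 11^1*13^1*23^( - 1 ) * 191^1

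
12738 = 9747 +2991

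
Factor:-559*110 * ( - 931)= 57247190=2^1*5^1* 7^2*11^1*13^1*19^1*43^1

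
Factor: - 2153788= - 2^2 * 7^1 *13^1*61^1 *97^1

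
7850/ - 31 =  - 7850/31 = - 253.23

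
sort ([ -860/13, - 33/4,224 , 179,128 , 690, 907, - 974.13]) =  [ - 974.13, - 860/13, - 33/4,  128, 179,224,690, 907 ] 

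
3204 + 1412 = 4616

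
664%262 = 140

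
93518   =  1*93518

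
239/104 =2  +  31/104 = 2.30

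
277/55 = 5 + 2/55 = 5.04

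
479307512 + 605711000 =1085018512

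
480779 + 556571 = 1037350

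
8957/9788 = 8957/9788 = 0.92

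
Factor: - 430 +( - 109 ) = - 7^2*11^1 = - 539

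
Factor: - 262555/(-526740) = 52511/105348= 2^( - 2) * 3^(  -  1)*8779^( - 1)*52511^1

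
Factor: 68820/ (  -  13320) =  - 2^(  -  1)*3^( - 1)*31^1 = -31/6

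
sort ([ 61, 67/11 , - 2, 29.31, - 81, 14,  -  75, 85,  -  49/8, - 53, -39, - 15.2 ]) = [ - 81, - 75, - 53,-39,  -  15.2,  -  49/8,  -  2, 67/11 , 14, 29.31, 61, 85 ]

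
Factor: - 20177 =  - 20177^1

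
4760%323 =238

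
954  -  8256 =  - 7302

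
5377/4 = 1344 + 1/4= 1344.25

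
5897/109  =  54 + 11/109 = 54.10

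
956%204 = 140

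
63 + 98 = 161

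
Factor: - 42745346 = -2^1 * 7^3 * 62311^1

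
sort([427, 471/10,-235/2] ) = [-235/2, 471/10, 427 ]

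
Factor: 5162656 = 2^5*161333^1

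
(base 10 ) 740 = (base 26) 12C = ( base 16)2E4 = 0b1011100100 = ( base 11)613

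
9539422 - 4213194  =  5326228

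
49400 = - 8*( - 6175)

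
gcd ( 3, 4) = 1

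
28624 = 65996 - 37372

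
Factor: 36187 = 36187^1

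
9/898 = 9/898=0.01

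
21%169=21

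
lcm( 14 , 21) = 42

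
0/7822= 0= 0.00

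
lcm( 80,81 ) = 6480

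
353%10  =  3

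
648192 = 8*81024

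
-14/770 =-1/55 = -0.02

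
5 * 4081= 20405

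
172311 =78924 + 93387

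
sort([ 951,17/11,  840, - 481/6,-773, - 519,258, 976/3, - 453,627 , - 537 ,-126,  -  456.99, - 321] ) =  [ -773, - 537, - 519, - 456.99,  -  453, - 321, - 126,-481/6,17/11, 258, 976/3,  627,840,951] 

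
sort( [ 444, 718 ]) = [444,  718]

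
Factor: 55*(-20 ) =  - 2^2*5^2*11^1=- 1100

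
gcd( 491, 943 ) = 1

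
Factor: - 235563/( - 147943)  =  3^1*233^1 * 439^( - 1) =699/439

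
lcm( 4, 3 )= 12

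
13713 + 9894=23607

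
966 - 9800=  -  8834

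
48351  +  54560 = 102911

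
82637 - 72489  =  10148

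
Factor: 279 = 3^2*31^1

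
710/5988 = 355/2994 = 0.12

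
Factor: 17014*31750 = 2^2*5^3*47^1*127^1*181^1 = 540194500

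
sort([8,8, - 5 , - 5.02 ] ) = [ - 5.02, - 5,8,8]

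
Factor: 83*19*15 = 3^1*5^1* 19^1*83^1 = 23655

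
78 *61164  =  4770792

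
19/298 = 19/298 = 0.06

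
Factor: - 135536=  - 2^4 * 43^1*197^1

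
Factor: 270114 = 2^1*3^1 * 13^1*3463^1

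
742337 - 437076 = 305261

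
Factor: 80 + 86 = 166=2^1*83^1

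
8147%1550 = 397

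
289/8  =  289/8  =  36.12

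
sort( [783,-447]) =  [ -447,783]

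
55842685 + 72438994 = 128281679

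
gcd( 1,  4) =1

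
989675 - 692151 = 297524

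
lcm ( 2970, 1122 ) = 50490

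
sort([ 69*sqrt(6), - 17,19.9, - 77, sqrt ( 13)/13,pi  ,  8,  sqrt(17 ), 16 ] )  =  [-77, - 17,sqrt(13)/13, pi,  sqrt( 17), 8, 16 , 19.9,69*sqrt(6)] 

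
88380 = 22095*4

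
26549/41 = 26549/41 =647.54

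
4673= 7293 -2620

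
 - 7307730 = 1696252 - 9003982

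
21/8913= 7/2971 = 0.00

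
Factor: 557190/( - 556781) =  - 2^1*3^2*5^1*41^1*151^1*556781^ (-1)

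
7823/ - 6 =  - 1304  +  1/6  =  - 1303.83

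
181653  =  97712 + 83941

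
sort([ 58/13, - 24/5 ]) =[ - 24/5 , 58/13 ]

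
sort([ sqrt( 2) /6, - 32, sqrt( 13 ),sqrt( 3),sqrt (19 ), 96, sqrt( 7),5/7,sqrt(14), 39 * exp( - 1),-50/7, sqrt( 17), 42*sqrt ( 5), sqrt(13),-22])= [-32, - 22,  -  50/7, sqrt (2) /6, 5/7 , sqrt( 3),sqrt(7), sqrt ( 13),sqrt(13), sqrt (14), sqrt(17),sqrt(19), 39*exp(-1), 42*sqrt (5) , 96 ]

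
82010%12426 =7454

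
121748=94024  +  27724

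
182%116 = 66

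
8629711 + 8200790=16830501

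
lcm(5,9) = 45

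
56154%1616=1210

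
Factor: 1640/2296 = 5/7 = 5^1*7^(-1)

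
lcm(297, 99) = 297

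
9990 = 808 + 9182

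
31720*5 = 158600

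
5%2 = 1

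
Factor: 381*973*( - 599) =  - 3^1 * 7^1*127^1*139^1 * 599^1 = - 222057087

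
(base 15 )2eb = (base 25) 11L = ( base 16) 29F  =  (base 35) j6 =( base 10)671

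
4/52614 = 2/26307 = 0.00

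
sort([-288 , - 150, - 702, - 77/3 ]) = [ - 702, -288 , - 150 ,-77/3 ] 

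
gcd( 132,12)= 12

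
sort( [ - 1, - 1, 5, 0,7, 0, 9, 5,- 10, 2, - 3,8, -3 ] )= [ - 10, - 3, - 3, - 1, - 1, 0, 0 , 2,5, 5, 7,  8, 9 ] 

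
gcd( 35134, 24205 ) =1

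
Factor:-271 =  - 271^1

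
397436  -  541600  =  -144164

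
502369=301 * 1669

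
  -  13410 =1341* (-10 )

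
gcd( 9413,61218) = 1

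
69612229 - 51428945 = 18183284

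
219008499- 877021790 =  - 658013291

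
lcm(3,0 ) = 0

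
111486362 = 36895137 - -74591225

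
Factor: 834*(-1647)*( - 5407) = 7427044386 = 2^1*3^4*61^1*139^1*5407^1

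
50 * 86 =4300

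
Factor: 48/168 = 2/7 = 2^1*7^( - 1) 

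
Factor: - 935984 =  - 2^4 * 7^1*61^1*137^1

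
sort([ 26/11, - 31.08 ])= [  -  31.08,26/11] 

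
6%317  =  6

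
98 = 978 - 880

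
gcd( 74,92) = 2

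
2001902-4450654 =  - 2448752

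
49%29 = 20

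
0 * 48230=0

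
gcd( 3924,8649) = 9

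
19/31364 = 19/31364=0.00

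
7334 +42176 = 49510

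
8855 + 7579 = 16434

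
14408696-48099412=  - 33690716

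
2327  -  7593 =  - 5266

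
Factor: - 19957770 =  - 2^1*3^2*5^1*7^1*79^1*401^1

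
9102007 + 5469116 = 14571123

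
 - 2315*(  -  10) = 23150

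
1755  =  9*195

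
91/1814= 91/1814 = 0.05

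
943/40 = 943/40  =  23.57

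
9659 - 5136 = 4523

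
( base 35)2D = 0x53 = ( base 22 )3H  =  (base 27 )32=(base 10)83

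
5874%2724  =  426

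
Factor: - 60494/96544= - 4321/6896 = - 2^( - 4 )*29^1*149^1*431^ ( - 1)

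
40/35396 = 10/8849= 0.00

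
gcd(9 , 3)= 3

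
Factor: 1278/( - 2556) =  - 1/2 = - 2^( - 1 ) 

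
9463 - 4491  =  4972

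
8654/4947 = 8654/4947 = 1.75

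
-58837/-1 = 58837/1 = 58837.00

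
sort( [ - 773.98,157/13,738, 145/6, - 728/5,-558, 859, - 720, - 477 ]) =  [-773.98, - 720,-558,  -  477,- 728/5,157/13, 145/6,  738,859]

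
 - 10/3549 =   -  10/3549 = - 0.00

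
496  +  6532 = 7028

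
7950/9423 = 2650/3141 = 0.84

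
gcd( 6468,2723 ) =7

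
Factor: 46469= 31^1*1499^1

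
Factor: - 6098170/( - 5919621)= 2^1*3^( -1)*5^1 * 13^1*17^(-1)*19^( - 1 )*41^( - 1)*61^1*149^( - 1)*769^1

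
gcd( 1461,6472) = 1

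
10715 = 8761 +1954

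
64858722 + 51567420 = 116426142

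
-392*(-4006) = 1570352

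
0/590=0= 0.00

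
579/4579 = 579/4579 = 0.13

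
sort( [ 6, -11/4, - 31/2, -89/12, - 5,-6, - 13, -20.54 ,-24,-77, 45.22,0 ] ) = [ - 77, - 24,-20.54, - 31/2, - 13,  -  89/12, - 6, - 5, - 11/4,0,6,  45.22]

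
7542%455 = 262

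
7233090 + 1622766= 8855856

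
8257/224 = 36 + 193/224 = 36.86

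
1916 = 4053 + - 2137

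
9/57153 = 3/19051 = 0.00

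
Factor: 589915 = 5^1* 127^1*929^1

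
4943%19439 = 4943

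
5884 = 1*5884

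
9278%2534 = 1676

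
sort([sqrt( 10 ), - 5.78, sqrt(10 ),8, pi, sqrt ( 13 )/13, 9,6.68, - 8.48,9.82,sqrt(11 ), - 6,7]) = [-8.48, -6,-5.78,sqrt(13) /13, pi,  sqrt(10),sqrt( 10 ), sqrt( 11), 6.68,7,8,9,9.82 ] 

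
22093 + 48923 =71016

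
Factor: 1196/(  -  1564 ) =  - 13^1 *17^( - 1) = -13/17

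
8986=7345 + 1641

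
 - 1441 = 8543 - 9984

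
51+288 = 339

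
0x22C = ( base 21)15A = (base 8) 1054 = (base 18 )1cg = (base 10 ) 556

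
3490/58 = 1745/29 = 60.17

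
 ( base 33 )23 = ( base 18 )3F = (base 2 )1000101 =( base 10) 69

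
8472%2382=1326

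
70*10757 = 752990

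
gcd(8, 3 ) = 1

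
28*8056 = 225568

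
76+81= 157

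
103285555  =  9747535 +93538020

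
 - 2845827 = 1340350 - 4186177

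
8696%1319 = 782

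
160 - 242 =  - 82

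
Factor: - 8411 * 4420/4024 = -2^( - 1 ) * 5^1 * 13^2*17^1 *503^( - 1 ) * 647^1= - 9294155/1006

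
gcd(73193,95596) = 1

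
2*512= 1024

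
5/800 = 1/160= 0.01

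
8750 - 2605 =6145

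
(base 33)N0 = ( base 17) 2AB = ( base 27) 113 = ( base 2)1011110111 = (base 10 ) 759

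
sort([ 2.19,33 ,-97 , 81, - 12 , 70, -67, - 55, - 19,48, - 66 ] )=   [ - 97  , - 67 , - 66, - 55, - 19 , - 12,2.19, 33  ,  48  ,  70, 81] 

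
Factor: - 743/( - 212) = 2^(- 2 )*53^( - 1 ) * 743^1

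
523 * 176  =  92048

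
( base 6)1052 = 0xf8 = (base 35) 73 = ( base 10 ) 248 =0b11111000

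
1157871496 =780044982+377826514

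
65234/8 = 8154+1/4 = 8154.25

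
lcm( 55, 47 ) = 2585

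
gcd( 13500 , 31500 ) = 4500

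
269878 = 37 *7294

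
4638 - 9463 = -4825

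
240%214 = 26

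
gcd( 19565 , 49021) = 7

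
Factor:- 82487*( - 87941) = 7^1 * 17^1*739^1*82487^1  =  7253989267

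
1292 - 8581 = - 7289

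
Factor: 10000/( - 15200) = -2^( - 1 ) *5^2*19^(-1) =- 25/38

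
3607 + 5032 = 8639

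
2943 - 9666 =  - 6723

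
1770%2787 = 1770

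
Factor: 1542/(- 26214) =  - 17^( - 1) = - 1/17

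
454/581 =454/581 = 0.78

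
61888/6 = 30944/3  =  10314.67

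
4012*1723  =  6912676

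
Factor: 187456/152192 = 2^(-1 )*41^ (-1 )*101^1 = 101/82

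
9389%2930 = 599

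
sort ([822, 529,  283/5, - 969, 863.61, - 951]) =[ - 969, - 951, 283/5,529, 822, 863.61] 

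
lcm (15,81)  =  405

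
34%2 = 0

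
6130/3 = 2043 + 1/3 = 2043.33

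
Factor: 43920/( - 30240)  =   - 61/42 = -2^( - 1) * 3^ ( - 1)*7^( - 1 )*61^1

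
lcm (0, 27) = 0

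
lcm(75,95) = 1425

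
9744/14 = 696 =696.00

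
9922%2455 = 102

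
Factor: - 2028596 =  - 2^2*507149^1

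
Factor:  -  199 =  - 199^1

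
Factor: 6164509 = 13^1*173^1*2741^1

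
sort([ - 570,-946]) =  [ - 946, - 570 ]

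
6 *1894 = 11364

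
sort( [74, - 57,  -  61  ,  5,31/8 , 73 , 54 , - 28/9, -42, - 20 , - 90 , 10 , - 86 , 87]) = [  -  90, - 86, - 61, - 57, -42,-20,-28/9,31/8,5, 10, 54 , 73, 74 , 87] 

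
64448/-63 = -64448/63 =-1022.98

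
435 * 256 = 111360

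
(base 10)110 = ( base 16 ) 6e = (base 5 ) 420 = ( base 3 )11002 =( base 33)3B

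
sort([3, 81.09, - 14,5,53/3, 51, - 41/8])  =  [ - 14,  -  41/8, 3, 5,53/3, 51,  81.09 ] 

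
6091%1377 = 583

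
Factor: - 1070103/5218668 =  - 356701/1739556=- 2^( - 2 ) * 3^( -4 ) *7^( - 1) * 13^(-1 ) *59^(-1) * 356701^1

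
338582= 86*3937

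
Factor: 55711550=2^1*5^2 * 17^1*65543^1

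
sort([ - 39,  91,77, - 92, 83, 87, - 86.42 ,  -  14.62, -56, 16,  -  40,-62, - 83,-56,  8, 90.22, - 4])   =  [ - 92, - 86.42, - 83,-62,  -  56,-56, - 40,-39, -14.62,-4, 8,16,  77, 83, 87 , 90.22, 91 ]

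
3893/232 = 16+181/232  =  16.78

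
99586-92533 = 7053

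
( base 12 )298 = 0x194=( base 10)404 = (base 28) EC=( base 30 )DE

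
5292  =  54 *98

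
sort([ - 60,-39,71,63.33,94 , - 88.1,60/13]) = [ - 88.1  , - 60, - 39,60/13, 63.33, 71,  94] 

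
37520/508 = 9380/127 =73.86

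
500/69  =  500/69= 7.25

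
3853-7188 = -3335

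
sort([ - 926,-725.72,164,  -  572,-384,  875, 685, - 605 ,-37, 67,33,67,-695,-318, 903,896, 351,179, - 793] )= [-926, - 793, - 725.72,-695, - 605,-572, - 384, - 318,- 37, 33, 67 , 67, 164,  179, 351, 685,875,896,903]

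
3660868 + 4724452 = 8385320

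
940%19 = 9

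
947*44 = 41668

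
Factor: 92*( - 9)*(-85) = 70380 = 2^2*3^2*5^1*17^1*23^1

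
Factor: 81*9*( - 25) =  - 3^6*5^2 = -  18225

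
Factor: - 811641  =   - 3^1*270547^1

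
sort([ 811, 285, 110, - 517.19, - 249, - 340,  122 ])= [ - 517.19, - 340,-249, 110,  122,285, 811 ]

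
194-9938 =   -  9744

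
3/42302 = 3/42302 = 0.00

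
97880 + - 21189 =76691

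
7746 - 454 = 7292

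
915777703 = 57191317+858586386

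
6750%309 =261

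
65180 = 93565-28385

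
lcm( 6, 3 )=6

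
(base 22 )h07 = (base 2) 10000000101011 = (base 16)202b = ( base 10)8235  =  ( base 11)6207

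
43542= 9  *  4838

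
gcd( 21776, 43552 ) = 21776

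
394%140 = 114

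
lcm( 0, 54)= 0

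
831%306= 219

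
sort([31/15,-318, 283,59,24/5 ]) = [ -318, 31/15, 24/5 , 59,283 ] 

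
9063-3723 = 5340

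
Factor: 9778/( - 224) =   -  2^( - 4)*7^( - 1) *4889^1 = - 4889/112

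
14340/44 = 3585/11  =  325.91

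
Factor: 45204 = 2^2*3^1*3767^1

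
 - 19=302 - 321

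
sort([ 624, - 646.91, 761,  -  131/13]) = [ - 646.91, - 131/13 , 624,761]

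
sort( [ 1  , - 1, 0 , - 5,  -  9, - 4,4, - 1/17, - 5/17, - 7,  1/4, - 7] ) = [-9, - 7,  -  7, - 5, -4, - 1,  -  5/17, - 1/17, 0 , 1/4,1, 4 ]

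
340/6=56 + 2/3= 56.67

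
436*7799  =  3400364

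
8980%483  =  286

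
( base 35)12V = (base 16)52e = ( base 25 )231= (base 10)1326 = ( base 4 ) 110232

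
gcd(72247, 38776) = 1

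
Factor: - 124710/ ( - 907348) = 62355/453674= 2^(  -  1) *3^1* 5^1*13^( - 1 ) *4157^1*17449^(-1)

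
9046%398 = 290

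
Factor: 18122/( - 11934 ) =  - 41/27 = - 3^( - 3) *41^1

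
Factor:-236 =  - 2^2*59^1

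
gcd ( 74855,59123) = 1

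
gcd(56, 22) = 2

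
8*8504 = 68032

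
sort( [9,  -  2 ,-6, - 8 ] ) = [ - 8, - 6  , - 2,9]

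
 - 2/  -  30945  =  2/30945 = 0.00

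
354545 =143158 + 211387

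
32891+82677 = 115568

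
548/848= 137/212 = 0.65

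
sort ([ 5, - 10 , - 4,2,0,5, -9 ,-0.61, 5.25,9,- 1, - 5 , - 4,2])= [ - 10, - 9,-5, -4, - 4, - 1, -0.61, 0,2,2,5, 5,5.25,9]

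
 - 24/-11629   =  24/11629 = 0.00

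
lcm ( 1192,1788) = 3576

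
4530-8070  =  -3540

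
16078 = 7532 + 8546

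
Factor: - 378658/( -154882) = 731/299 = 13^( - 1 )*17^1*23^ ( - 1)*43^1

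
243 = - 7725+7968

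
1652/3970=826/1985 = 0.42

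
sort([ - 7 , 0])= [ - 7, 0 ] 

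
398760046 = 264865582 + 133894464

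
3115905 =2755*1131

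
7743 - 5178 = 2565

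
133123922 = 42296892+90827030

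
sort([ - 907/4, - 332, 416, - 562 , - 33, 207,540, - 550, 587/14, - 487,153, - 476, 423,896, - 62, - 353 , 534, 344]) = [ - 562, - 550,  -  487, - 476, - 353, - 332, -907/4,  -  62, - 33,587/14,153, 207,344, 416, 423, 534,540, 896]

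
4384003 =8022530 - 3638527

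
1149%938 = 211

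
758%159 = 122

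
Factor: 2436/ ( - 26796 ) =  - 1/11 = - 11^( - 1)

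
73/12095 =73/12095 =0.01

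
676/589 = 1 + 87/589 = 1.15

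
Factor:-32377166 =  - 2^1 *29^1*101^1*5527^1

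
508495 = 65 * 7823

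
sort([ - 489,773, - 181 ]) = [ - 489,-181, 773]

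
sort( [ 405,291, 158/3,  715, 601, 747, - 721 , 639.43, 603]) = [-721, 158/3,291, 405,  601,603, 639.43, 715, 747]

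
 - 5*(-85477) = 427385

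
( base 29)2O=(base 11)75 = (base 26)34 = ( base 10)82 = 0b1010010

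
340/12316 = 85/3079=0.03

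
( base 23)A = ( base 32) a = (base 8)12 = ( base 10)10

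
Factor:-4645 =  - 5^1*929^1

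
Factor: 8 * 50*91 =36400=2^4  *  5^2*7^1*13^1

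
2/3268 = 1/1634 = 0.00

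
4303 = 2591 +1712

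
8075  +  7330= 15405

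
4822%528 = 70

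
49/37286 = 49/37286 = 0.00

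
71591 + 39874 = 111465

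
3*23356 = 70068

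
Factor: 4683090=2^1 * 3^1*5^1 * 37^1*4219^1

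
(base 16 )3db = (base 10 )987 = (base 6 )4323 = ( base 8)1733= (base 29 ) 151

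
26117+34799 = 60916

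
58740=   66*890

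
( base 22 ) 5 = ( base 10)5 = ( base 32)5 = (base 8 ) 5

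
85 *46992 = 3994320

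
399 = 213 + 186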